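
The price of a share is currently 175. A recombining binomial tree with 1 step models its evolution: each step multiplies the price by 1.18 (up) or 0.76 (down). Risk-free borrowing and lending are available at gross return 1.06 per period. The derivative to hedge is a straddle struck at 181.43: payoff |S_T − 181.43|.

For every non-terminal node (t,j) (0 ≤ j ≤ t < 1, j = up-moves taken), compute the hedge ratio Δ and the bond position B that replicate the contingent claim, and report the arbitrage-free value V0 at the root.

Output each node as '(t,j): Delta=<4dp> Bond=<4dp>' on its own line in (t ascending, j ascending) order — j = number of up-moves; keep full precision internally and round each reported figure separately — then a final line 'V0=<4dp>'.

The replicating-portfolio and risk-neutral prices coincide; use p* = (1.06−0.76)/(1.18−0.76) = 0.7143 for the latter.
Payoff layer (t=1): V(1,0)=48.4300, V(1,1)=25.0700
  t=0,j=0: stock 175.0000 → up 206.5000 (V=25.0700), down 133.0000 (V=48.4300). Price 29.9474; hedge Δ=-0.3178, bond B=85.5665.
Each (Δ,B) replicates both successor values, so the strategy is self-financing and V0 is arbitrage-free.

(0,0): Delta=-0.3178 Bond=85.5665
V0=29.9474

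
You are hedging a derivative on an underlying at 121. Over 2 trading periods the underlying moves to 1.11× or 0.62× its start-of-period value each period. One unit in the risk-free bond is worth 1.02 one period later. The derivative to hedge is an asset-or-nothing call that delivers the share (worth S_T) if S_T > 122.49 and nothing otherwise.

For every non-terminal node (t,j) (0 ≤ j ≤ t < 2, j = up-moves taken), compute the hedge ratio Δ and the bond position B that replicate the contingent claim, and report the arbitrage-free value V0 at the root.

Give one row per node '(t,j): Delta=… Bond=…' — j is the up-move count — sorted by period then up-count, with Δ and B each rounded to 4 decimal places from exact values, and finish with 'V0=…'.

(0,0): Delta=2.0124 Bond=-148.0098
(1,0): Delta=0.0000 Bond=0.0000
(1,1): Delta=2.2653 Bond=-184.9383
V0=95.4902

Under the risk-neutral measure, an up-move has probability p* = (R−d)/(u−d) = 0.8163 and values discount at R = 1.02.
Terminal values V(2,·): V(2,0)=0.0000, V(2,1)=0.0000, V(2,2)=149.0841
Node (1,0) S=75.0200: V=(p*·0.0000+(1−p*)·0.0000)/1.02=0.0000; Δ=(0.0000−0.0000)/(83.2722−46.5124)=0.0000; B=V−Δ·S=0.0000
Node (1,1) S=134.3100: V=(p*·149.0841+(1−p*)·0.0000)/1.02=119.3150; Δ=(149.0841−0.0000)/(149.0841−83.2722)=2.2653; B=V−Δ·S=-184.9383
Node (0,0) S=121.0000: V=(p*·119.3150+(1−p*)·0.0000)/1.02=95.4902; Δ=(119.3150−0.0000)/(134.3100−75.0200)=2.0124; B=V−Δ·S=-148.0098
Check: Δ(0,0)·S0 + B(0,0) = 95.4902 = V0.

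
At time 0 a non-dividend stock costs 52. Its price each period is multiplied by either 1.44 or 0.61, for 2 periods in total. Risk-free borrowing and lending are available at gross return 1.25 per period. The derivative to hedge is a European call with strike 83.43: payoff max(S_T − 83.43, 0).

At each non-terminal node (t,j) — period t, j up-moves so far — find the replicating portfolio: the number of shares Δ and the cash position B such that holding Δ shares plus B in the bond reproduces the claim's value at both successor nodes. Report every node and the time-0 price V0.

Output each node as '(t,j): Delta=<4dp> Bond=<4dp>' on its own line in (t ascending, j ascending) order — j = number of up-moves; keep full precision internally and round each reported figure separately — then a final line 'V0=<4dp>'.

(0,0): Delta=0.3487 Bond=-8.8486
(1,0): Delta=0.0000 Bond=0.0000
(1,1): Delta=0.3926 Bond=-14.3444
V0=9.2838

Risk-neutral probability p* = (R−d)/(u−d) = (1.25−0.61)/(1.44−0.61) = 0.7711.
At expiry t=2: V(2,0)=0.0000, V(2,1)=0.0000, V(2,2)=24.3972
Node (1,0) S=31.7200: V=(p*·0.0000+(1−p*)·0.0000)/1.25=0.0000; Δ=(0.0000−0.0000)/(45.6768−19.3492)=0.0000; B=V−Δ·S=0.0000
Node (1,1) S=74.8800: V=(p*·24.3972+(1−p*)·0.0000)/1.25=15.0498; Δ=(24.3972−0.0000)/(107.8272−45.6768)=0.3926; B=V−Δ·S=-14.3444
Node (0,0) S=52.0000: V=(p*·15.0498+(1−p*)·0.0000)/1.25=9.2838; Δ=(15.0498−0.0000)/(74.8800−31.7200)=0.3487; B=V−Δ·S=-8.8486
Check: Δ(0,0)·S0 + B(0,0) = 9.2838 = V0.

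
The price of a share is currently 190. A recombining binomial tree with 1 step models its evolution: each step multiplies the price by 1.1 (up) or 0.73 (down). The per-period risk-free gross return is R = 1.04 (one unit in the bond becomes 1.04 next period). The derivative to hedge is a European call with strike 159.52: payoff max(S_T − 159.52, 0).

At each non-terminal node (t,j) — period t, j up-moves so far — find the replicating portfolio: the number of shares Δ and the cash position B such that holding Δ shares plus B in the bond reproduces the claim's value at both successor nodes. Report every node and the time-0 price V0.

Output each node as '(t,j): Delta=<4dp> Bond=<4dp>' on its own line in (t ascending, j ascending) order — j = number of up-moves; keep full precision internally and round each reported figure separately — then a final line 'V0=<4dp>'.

(0,0): Delta=0.7038 Bond=-93.8680
V0=39.8617

The replicating-portfolio and risk-neutral prices coincide; use p* = (1.04−0.73)/(1.1−0.73) = 0.8378 for the latter.
At expiry t=1: V(1,0)=0.0000, V(1,1)=49.4800
  t=0,j=0: stock 190.0000 → up 209.0000 (V=49.4800), down 138.7000 (V=0.0000). Price 39.8617; hedge Δ=0.7038, bond B=-93.8680.
Root portfolio cost Δ·190+B reproduces V0=39.8617.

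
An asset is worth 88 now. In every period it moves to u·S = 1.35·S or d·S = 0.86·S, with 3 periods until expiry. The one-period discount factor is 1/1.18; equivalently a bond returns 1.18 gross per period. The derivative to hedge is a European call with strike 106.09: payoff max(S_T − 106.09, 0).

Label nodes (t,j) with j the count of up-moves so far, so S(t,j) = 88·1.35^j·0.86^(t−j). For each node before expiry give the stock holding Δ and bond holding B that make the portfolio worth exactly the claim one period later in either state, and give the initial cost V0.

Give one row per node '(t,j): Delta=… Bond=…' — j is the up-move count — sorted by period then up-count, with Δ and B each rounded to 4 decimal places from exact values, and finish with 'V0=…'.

(0,0): Delta=0.7985 Bond=-42.9489
(1,0): Delta=0.4751 Bond=-26.2073
(1,1): Delta=0.9079 Bond=-63.6808
(2,0): Delta=0.0000 Bond=0.0000
(2,1): Delta=0.6359 Bond=-47.3532
(2,2): Delta=1.0000 Bond=-89.9068
V0=27.3200

Under the risk-neutral measure, an up-move has probability p* = (R−d)/(u−d) = 0.6531 and values discount at R = 1.18.
Terminal payoffs: V(3,0)=0.0000, V(3,1)=0.0000, V(3,2)=31.8368, V(3,3)=110.4230
(2,0): S=65.0848. Δ = (V_up−V_dn)/(S_up−S_dn) = (0.0000−0.0000)/(87.8645−55.9729) = 0.0000. V = [p*·0.0000 + (1−p*)·0.0000]/1.18 = 0.0000. B = V − Δ·S = 0.0000.
(2,1): S=102.1680. Δ = (V_up−V_dn)/(S_up−S_dn) = (31.8368−0.0000)/(137.9268−87.8645) = 0.6359. V = [p*·31.8368 + (1−p*)·0.0000]/1.18 = 17.6198. B = V − Δ·S = -47.3532.
(2,2): S=160.3800. Δ = (V_up−V_dn)/(S_up−S_dn) = (110.4230−31.8368)/(216.5130−137.9268) = 1.0000. V = [p*·110.4230 + (1−p*)·31.8368]/1.18 = 70.4732. B = V − Δ·S = -89.9068.
(1,0): S=75.6800. Δ = (V_up−V_dn)/(S_up−S_dn) = (17.6198−0.0000)/(102.1680−65.0848) = 0.4751. V = [p*·17.6198 + (1−p*)·0.0000]/1.18 = 9.7515. B = V − Δ·S = -26.2073.
(1,1): S=118.8000. Δ = (V_up−V_dn)/(S_up−S_dn) = (70.4732−17.6198)/(160.3800−102.1680) = 0.9079. V = [p*·70.4732 + (1−p*)·17.6198]/1.18 = 44.1833. B = V − Δ·S = -63.6808.
(0,0): S=88.0000. Δ = (V_up−V_dn)/(S_up−S_dn) = (44.1833−9.7515)/(118.8000−75.6800) = 0.7985. V = [p*·44.1833 + (1−p*)·9.7515]/1.18 = 27.3200. B = V − Δ·S = -42.9489.
Root portfolio cost Δ·88+B reproduces V0=27.3200.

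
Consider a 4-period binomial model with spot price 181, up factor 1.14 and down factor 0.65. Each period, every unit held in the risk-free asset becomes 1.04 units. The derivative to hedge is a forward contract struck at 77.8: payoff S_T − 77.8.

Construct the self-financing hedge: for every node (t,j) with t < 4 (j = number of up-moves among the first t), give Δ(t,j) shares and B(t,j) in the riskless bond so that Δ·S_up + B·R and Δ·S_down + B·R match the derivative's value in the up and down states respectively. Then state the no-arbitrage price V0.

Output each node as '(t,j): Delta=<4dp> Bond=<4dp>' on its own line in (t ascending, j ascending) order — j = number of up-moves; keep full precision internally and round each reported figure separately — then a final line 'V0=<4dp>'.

Since d<R<u, set p* = (R−d)/(u−d) = 0.7959; price each node as the discounted p*-expectation of its children.
Terminal values V(4,·): V(4,0)=-45.4904, V(4,1)=-21.1339, V(4,2)=21.5837, V(4,3)=96.5037, V(4,4)=227.9018
  t=3,j=0: stock 49.7071 → up 56.6661 (V=-21.1339), down 32.3096 (V=-45.4904). Price -25.1006; hedge Δ=1.0000, bond B=-74.8077.
  t=3,j=1: stock 87.1787 → up 99.3837 (V=21.5837), down 56.6661 (V=-21.1339). Price 12.3710; hedge Δ=1.0000, bond B=-74.8077.
  t=3,j=2: stock 152.8979 → up 174.3037 (V=96.5037), down 99.3837 (V=21.5837). Price 78.0902; hedge Δ=1.0000, bond B=-74.8077.
  t=3,j=3: stock 268.1595 → up 305.7018 (V=227.9018), down 174.3037 (V=96.5037). Price 193.3518; hedge Δ=1.0000, bond B=-74.8077.
  t=2,j=0: stock 76.4725 → up 87.1787 (V=12.3710), down 49.7071 (V=-25.1006). Price 4.5420; hedge Δ=1.0000, bond B=-71.9305.
  t=2,j=1: stock 134.1210 → up 152.8979 (V=78.0902), down 87.1786 (V=12.3710). Price 62.1905; hedge Δ=1.0000, bond B=-71.9305.
  t=2,j=2: stock 235.2276 → up 268.1595 (V=193.3518), down 152.8979 (V=78.0902). Price 163.2971; hedge Δ=1.0000, bond B=-71.9305.
  t=1,j=0: stock 117.6500 → up 134.1210 (V=62.1905), down 76.4725 (V=4.5420). Price 48.4861; hedge Δ=1.0000, bond B=-69.1639.
  t=1,j=1: stock 206.3400 → up 235.2276 (V=163.2971), down 134.1210 (V=62.1905). Price 137.1761; hedge Δ=1.0000, bond B=-69.1639.
  t=0,j=0: stock 181.0000 → up 206.3400 (V=137.1761), down 117.6500 (V=48.4861). Price 114.4962; hedge Δ=1.0000, bond B=-66.5038.
Check: Δ(0,0)·S0 + B(0,0) = 114.4962 = V0.

(0,0): Delta=1.0000 Bond=-66.5038
(1,0): Delta=1.0000 Bond=-69.1639
(1,1): Delta=1.0000 Bond=-69.1639
(2,0): Delta=1.0000 Bond=-71.9305
(2,1): Delta=1.0000 Bond=-71.9305
(2,2): Delta=1.0000 Bond=-71.9305
(3,0): Delta=1.0000 Bond=-74.8077
(3,1): Delta=1.0000 Bond=-74.8077
(3,2): Delta=1.0000 Bond=-74.8077
(3,3): Delta=1.0000 Bond=-74.8077
V0=114.4962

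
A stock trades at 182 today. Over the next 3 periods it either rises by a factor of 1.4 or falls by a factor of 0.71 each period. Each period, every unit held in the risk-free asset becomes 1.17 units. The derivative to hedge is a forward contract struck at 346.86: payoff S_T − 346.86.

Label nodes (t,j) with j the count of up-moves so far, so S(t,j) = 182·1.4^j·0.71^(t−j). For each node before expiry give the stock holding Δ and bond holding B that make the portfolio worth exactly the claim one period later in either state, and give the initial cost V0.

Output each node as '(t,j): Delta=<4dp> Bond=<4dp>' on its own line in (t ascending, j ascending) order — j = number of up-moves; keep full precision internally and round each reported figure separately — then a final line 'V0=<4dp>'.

Since d<R<u, set p* = (R−d)/(u−d) = 0.6667; price each node as the discounted p*-expectation of its children.
Payoff layer (t=3): V(3,0)=-281.7202, V(3,1)=-218.4153, V(3,2)=-93.5888, V(3,3)=152.5480
  t=2,j=0: stock 91.7462 → up 128.4447 (V=-218.4153), down 65.1398 (V=-281.7202). Price -204.7153; hedge Δ=1.0000, bond B=-296.4615.
  t=2,j=1: stock 180.9080 → up 253.2712 (V=-93.5888), down 128.4447 (V=-218.4153). Price -115.5535; hedge Δ=1.0000, bond B=-296.4615.
  t=2,j=2: stock 356.7200 → up 499.4080 (V=152.5480), down 253.2712 (V=-93.5888). Price 60.2585; hedge Δ=1.0000, bond B=-296.4615.
  t=1,j=0: stock 129.2200 → up 180.9080 (V=-115.5535), down 91.7462 (V=-204.7153). Price -124.1659; hedge Δ=1.0000, bond B=-253.3859.
  t=1,j=1: stock 254.8000 → up 356.7200 (V=60.2585), down 180.9080 (V=-115.5535). Price 1.4141; hedge Δ=1.0000, bond B=-253.3859.
  t=0,j=0: stock 182.0000 → up 254.8000 (V=1.4141), down 129.2200 (V=-124.1659). Price -34.5692; hedge Δ=1.0000, bond B=-216.5692.
Self-financing check: at every node Δ·S+B equals the discounted successor values.

(0,0): Delta=1.0000 Bond=-216.5692
(1,0): Delta=1.0000 Bond=-253.3859
(1,1): Delta=1.0000 Bond=-253.3859
(2,0): Delta=1.0000 Bond=-296.4615
(2,1): Delta=1.0000 Bond=-296.4615
(2,2): Delta=1.0000 Bond=-296.4615
V0=-34.5692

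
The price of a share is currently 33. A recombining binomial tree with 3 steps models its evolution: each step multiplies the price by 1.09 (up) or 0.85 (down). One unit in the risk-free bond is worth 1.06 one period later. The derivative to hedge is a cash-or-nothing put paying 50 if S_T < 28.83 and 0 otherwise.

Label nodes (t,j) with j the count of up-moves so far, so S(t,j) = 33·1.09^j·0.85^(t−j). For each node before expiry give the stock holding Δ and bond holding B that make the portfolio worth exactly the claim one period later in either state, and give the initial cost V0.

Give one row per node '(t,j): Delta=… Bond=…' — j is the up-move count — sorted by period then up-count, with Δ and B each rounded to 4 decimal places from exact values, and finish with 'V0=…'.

(0,0): Delta=-1.2291 Bond=42.3636
(1,0): Delta=-6.1310 Bond=182.4029
(1,1): Delta=-0.6830 Bond=25.2629
(2,0): Delta=0.0000 Bond=47.1698
(2,1): Delta=-6.8140 Bond=214.2296
(2,2): Delta=0.0000 Bond=0.0000
V0=1.8039

Since d<R<u, set p* = (R−d)/(u−d) = 0.8750; price each node as the discounted p*-expectation of its children.
Payoff layer (t=3): V(3,0)=50.0000, V(3,1)=50.0000, V(3,2)=0.0000, V(3,3)=0.0000
  t=2,j=0: stock 23.8425 → up 25.9883 (V=50.0000), down 20.2661 (V=50.0000). Price 47.1698; hedge Δ=0.0000, bond B=47.1698.
  t=2,j=1: stock 30.5745 → up 33.3262 (V=0.0000), down 25.9883 (V=50.0000). Price 5.8962; hedge Δ=-6.8140, bond B=214.2296.
  t=2,j=2: stock 39.2073 → up 42.7360 (V=0.0000), down 33.3262 (V=0.0000). Price 0.0000; hedge Δ=0.0000, bond B=0.0000.
  t=1,j=0: stock 28.0500 → up 30.5745 (V=5.8962), down 23.8425 (V=47.1698). Price 10.4296; hedge Δ=-6.1310, bond B=182.4029.
  t=1,j=1: stock 35.9700 → up 39.2073 (V=0.0000), down 30.5745 (V=5.8962). Price 0.6953; hedge Δ=-0.6830, bond B=25.2629.
  t=0,j=0: stock 33.0000 → up 35.9700 (V=0.6953), down 28.0500 (V=10.4296). Price 1.8039; hedge Δ=-1.2291, bond B=42.3636.
Self-financing check: at every node Δ·S+B equals the discounted successor values.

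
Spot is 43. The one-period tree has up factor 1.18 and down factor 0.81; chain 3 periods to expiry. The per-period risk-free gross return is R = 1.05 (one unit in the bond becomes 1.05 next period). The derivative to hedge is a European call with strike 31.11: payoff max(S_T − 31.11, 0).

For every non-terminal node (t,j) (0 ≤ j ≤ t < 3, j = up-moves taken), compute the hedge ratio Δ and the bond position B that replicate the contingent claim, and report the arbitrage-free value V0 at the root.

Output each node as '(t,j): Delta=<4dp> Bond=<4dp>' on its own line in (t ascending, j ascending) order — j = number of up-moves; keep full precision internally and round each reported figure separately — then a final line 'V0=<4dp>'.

Since d<R<u, set p* = (R−d)/(u−d) = 0.6486; price each node as the discounted p*-expectation of its children.
Terminal values V(3,·): V(3,0)=0.0000, V(3,1)=2.1805, V(3,2)=17.3873, V(3,3)=39.5404
(2,0): S=28.2123. Δ = (V_up−V_dn)/(S_up−S_dn) = (2.1805−0.0000)/(33.2905−22.8520) = 0.2089. V = [p*·2.1805 + (1−p*)·0.0000]/1.05 = 1.3470. B = V − Δ·S = -4.5462.
(2,1): S=41.0994. Δ = (V_up−V_dn)/(S_up−S_dn) = (17.3873−2.1805)/(48.4973−33.2905) = 1.0000. V = [p*·17.3873 + (1−p*)·2.1805]/1.05 = 11.4708. B = V − Δ·S = -29.6286.
(2,2): S=59.8732. Δ = (V_up−V_dn)/(S_up−S_dn) = (39.5404−17.3873)/(70.6504−48.4973) = 1.0000. V = [p*·39.5404 + (1−p*)·17.3873]/1.05 = 30.2446. B = V − Δ·S = -29.6286.
(1,0): S=34.8300. Δ = (V_up−V_dn)/(S_up−S_dn) = (11.4708−1.3470)/(41.0994−28.2123) = 0.7856. V = [p*·11.4708 + (1−p*)·1.3470]/1.05 = 7.5370. B = V − Δ·S = -19.8246.
(1,1): S=50.7400. Δ = (V_up−V_dn)/(S_up−S_dn) = (30.2446−11.4708)/(59.8732−41.0994) = 1.0000. V = [p*·30.2446 + (1−p*)·11.4708]/1.05 = 22.5223. B = V − Δ·S = -28.2177.
(0,0): S=43.0000. Δ = (V_up−V_dn)/(S_up−S_dn) = (22.5223−7.5370)/(50.7400−34.8300) = 0.9419. V = [p*·22.5223 + (1−p*)·7.5370]/1.05 = 16.4354. B = V − Δ·S = -24.0655.
Self-financing check: at every node Δ·S+B equals the discounted successor values.

(0,0): Delta=0.9419 Bond=-24.0655
(1,0): Delta=0.7856 Bond=-19.8246
(1,1): Delta=1.0000 Bond=-28.2177
(2,0): Delta=0.2089 Bond=-4.5462
(2,1): Delta=1.0000 Bond=-29.6286
(2,2): Delta=1.0000 Bond=-29.6286
V0=16.4354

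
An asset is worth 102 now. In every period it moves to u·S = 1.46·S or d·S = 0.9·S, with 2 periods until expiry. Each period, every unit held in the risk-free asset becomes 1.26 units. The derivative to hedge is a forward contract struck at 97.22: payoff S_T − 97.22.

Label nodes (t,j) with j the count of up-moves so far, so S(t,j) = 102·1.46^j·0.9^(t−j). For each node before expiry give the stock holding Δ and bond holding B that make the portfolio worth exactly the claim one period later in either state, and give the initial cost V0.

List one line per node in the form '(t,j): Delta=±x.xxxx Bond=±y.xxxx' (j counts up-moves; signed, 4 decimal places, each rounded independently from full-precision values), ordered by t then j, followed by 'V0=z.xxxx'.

(0,0): Delta=1.0000 Bond=-61.2371
(1,0): Delta=1.0000 Bond=-77.1587
(1,1): Delta=1.0000 Bond=-77.1587
V0=40.7629

Since d<R<u, set p* = (R−d)/(u−d) = 0.6429; price each node as the discounted p*-expectation of its children.
Payoff layer (t=2): V(2,0)=-14.6000, V(2,1)=36.8080, V(2,2)=120.2032
  t=1,j=0: stock 91.8000 → up 134.0280 (V=36.8080), down 82.6200 (V=-14.6000). Price 14.6413; hedge Δ=1.0000, bond B=-77.1587.
  t=1,j=1: stock 148.9200 → up 217.4232 (V=120.2032), down 134.0280 (V=36.8080). Price 71.7613; hedge Δ=1.0000, bond B=-77.1587.
  t=0,j=0: stock 102.0000 → up 148.9200 (V=71.7613), down 91.8000 (V=14.6413). Price 40.7629; hedge Δ=1.0000, bond B=-61.2371.
Check: Δ(0,0)·S0 + B(0,0) = 40.7629 = V0.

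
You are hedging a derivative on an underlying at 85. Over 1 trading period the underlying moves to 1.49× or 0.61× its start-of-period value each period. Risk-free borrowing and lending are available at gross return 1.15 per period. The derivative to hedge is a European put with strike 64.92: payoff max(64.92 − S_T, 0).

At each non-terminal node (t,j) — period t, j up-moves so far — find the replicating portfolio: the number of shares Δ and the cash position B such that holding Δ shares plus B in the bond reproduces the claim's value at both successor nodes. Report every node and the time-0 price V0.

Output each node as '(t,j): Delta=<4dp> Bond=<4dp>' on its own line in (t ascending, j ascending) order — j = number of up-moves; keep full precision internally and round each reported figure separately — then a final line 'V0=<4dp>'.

No-arbitrage ⇒ martingale measure with p* = (R−d)/(u−d) = 0.6136.
At expiry t=1: V(1,0)=13.0700, V(1,1)=0.0000
(0,0): S=85.0000. Δ = (V_up−V_dn)/(S_up−S_dn) = (0.0000−13.0700)/(126.6500−51.8500) = -0.1747. V = [p*·0.0000 + (1−p*)·13.0700]/1.15 = 4.3911. B = V − Δ·S = 19.2434.
Each (Δ,B) replicates both successor values, so the strategy is self-financing and V0 is arbitrage-free.

(0,0): Delta=-0.1747 Bond=19.2434
V0=4.3911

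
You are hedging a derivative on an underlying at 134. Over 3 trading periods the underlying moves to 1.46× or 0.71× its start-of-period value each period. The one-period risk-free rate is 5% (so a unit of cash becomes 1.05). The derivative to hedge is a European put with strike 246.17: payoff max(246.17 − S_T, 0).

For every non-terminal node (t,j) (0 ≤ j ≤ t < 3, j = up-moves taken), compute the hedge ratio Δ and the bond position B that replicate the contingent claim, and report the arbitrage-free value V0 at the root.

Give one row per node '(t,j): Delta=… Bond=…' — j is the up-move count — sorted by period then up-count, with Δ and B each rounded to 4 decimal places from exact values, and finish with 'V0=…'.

(0,0): Delta=-0.6831 Bond=183.9368
(1,0): Delta=-1.0000 Bond=223.2834
(1,1): Delta=-0.4973 Bond=156.7765
(2,0): Delta=-1.0000 Bond=234.4476
(2,1): Delta=-1.0000 Bond=234.4476
(2,2): Delta=-0.2024 Bond=80.4058
V0=92.4013

The replicating-portfolio and risk-neutral prices coincide; use p* = (1.05−0.71)/(1.46−0.71) = 0.4533 for the latter.
Terminal payoffs: V(3,0)=198.2099, V(3,1)=147.5479, V(3,2)=43.3696, V(3,3)=0.0000
Node (2,0) S=67.5494: V=(p*·147.5479+(1−p*)·198.2099)/1.05=166.8982; Δ=(147.5479−198.2099)/(98.6221−47.9601)=-1.0000; B=V−Δ·S=234.4476
Node (2,1) S=138.9044: V=(p*·43.3696+(1−p*)·147.5479)/1.05=95.5432; Δ=(43.3696−147.5479)/(202.8004−98.6221)=-1.0000; B=V−Δ·S=234.4476
Node (2,2) S=285.6344: V=(p*·0.0000+(1−p*)·43.3696)/1.05=22.5797; Δ=(0.0000−43.3696)/(417.0262−202.8004)=-0.2024; B=V−Δ·S=80.4058
Node (1,0) S=95.1400: V=(p*·95.5432+(1−p*)·166.8982)/1.05=128.1434; Δ=(95.5432−166.8982)/(138.9044−67.5494)=-1.0000; B=V−Δ·S=223.2834
Node (1,1) S=195.6400: V=(p*·22.5797+(1−p*)·95.5432)/1.05=59.4918; Δ=(22.5797−95.5432)/(285.6344−138.9044)=-0.4973; B=V−Δ·S=156.7765
Node (0,0) S=134.0000: V=(p*·59.4918+(1−p*)·128.1434)/1.05=92.4013; Δ=(59.4918−128.1434)/(195.6400−95.1400)=-0.6831; B=V−Δ·S=183.9368
Root portfolio cost Δ·134+B reproduces V0=92.4013.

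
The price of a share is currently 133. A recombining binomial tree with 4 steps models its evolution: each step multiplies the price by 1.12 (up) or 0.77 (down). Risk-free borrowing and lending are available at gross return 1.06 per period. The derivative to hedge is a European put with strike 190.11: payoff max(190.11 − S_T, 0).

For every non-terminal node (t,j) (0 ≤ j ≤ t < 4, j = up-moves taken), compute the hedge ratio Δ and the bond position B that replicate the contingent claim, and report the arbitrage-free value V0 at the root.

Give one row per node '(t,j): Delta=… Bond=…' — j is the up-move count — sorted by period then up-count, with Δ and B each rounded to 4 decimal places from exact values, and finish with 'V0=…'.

(0,0): Delta=-0.8033 Bond=131.5843
(1,0): Delta=-1.0000 Bond=159.6200
(1,1): Delta=-0.7754 Bond=135.3123
(2,0): Delta=-1.0000 Bond=169.1972
(2,1): Delta=-1.0000 Bond=169.1972
(2,2): Delta=-0.7434 Bond=138.1002
(3,0): Delta=-1.0000 Bond=179.3491
(3,1): Delta=-1.0000 Bond=179.3491
(3,2): Delta=-1.0000 Bond=179.3491
(3,3): Delta=-0.7069 Bond=139.5663
V0=24.7410

Under the risk-neutral measure, an up-move has probability p* = (R−d)/(u−d) = 0.8286 and values discount at R = 1.06.
Payoff layer (t=4): V(4,0)=143.3565, V(4,1)=122.1048, V(4,2)=91.1934, V(4,3)=46.2313, V(4,4)=0.0000
(3,0): S=60.7189. Δ = (V_up−V_dn)/(S_up−S_dn) = (122.1048−143.3565)/(68.0052−46.7535) = -1.0000. V = [p*·122.1048 + (1−p*)·143.3565]/1.06 = 118.6302. B = V − Δ·S = 179.3491.
(3,1): S=88.3184. Δ = (V_up−V_dn)/(S_up−S_dn) = (91.1934−122.1048)/(98.9166−68.0052) = -1.0000. V = [p*·91.1934 + (1−p*)·122.1048]/1.06 = 91.0307. B = V − Δ·S = 179.3491.
(3,2): S=128.4631. Δ = (V_up−V_dn)/(S_up−S_dn) = (46.2313−91.1934)/(143.8787−98.9166) = -1.0000. V = [p*·46.2313 + (1−p*)·91.1934]/1.06 = 50.8860. B = V − Δ·S = 179.3491.
(3,3): S=186.8554. Δ = (V_up−V_dn)/(S_up−S_dn) = (0.0000−46.2313)/(209.2781−143.8787) = -0.7069. V = [p*·0.0000 + (1−p*)·46.2313]/1.06 = 7.4768. B = V − Δ·S = 139.5663.
(2,0): S=78.8557. Δ = (V_up−V_dn)/(S_up−S_dn) = (91.0307−118.6302)/(88.3184−60.7189) = -1.0000. V = [p*·91.0307 + (1−p*)·118.6302]/1.06 = 90.3415. B = V − Δ·S = 169.1972.
(2,1): S=114.6992. Δ = (V_up−V_dn)/(S_up−S_dn) = (50.8860−91.0307)/(128.4631−88.3184) = -1.0000. V = [p*·50.8860 + (1−p*)·91.0307]/1.06 = 54.4980. B = V − Δ·S = 169.1972.
(2,2): S=166.8352. Δ = (V_up−V_dn)/(S_up−S_dn) = (7.4768−50.8860)/(186.8554−128.4631) = -0.7434. V = [p*·7.4768 + (1−p*)·50.8860]/1.06 = 14.0739. B = V − Δ·S = 138.1002.
(1,0): S=102.4100. Δ = (V_up−V_dn)/(S_up−S_dn) = (54.4980−90.3415)/(114.6992−78.8557) = -1.0000. V = [p*·54.4980 + (1−p*)·90.3415]/1.06 = 57.2100. B = V − Δ·S = 159.6200.
(1,1): S=148.9600. Δ = (V_up−V_dn)/(S_up−S_dn) = (14.0739−54.4980)/(166.8352−114.6992) = -0.7754. V = [p*·14.0739 + (1−p*)·54.4980]/1.06 = 19.8149. B = V − Δ·S = 135.3123.
(0,0): S=133.0000. Δ = (V_up−V_dn)/(S_up−S_dn) = (19.8149−57.2100)/(148.9600−102.4100) = -0.8033. V = [p*·19.8149 + (1−p*)·57.2100]/1.06 = 24.7410. B = V − Δ·S = 131.5843.
Check: Δ(0,0)·S0 + B(0,0) = 24.7410 = V0.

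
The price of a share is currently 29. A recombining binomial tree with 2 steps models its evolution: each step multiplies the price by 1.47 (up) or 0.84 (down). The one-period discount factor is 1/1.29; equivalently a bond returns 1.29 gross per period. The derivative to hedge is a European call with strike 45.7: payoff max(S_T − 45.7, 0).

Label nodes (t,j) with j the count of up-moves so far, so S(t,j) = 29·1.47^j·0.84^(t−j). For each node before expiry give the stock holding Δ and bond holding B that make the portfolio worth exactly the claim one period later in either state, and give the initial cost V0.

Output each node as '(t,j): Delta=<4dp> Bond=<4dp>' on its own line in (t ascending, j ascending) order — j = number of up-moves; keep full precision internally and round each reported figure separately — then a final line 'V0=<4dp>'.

Risk-neutral probability p* = (R−d)/(u−d) = (1.29−0.84)/(1.47−0.84) = 0.7143.
At expiry t=2: V(2,0)=0.0000, V(2,1)=0.0000, V(2,2)=16.9661
  t=1,j=0: stock 24.3600 → up 35.8092 (V=0.0000), down 20.4624 (V=0.0000). Price 0.0000; hedge Δ=0.0000, bond B=0.0000.
  t=1,j=1: stock 42.6300 → up 62.6661 (V=16.9661), down 35.8092 (V=0.0000). Price 9.3943; hedge Δ=0.6317, bond B=-17.5360.
  t=0,j=0: stock 29.0000 → up 42.6300 (V=9.3943), down 24.3600 (V=0.0000). Price 5.2017; hedge Δ=0.5142, bond B=-9.7099.
Each (Δ,B) replicates both successor values, so the strategy is self-financing and V0 is arbitrage-free.

(0,0): Delta=0.5142 Bond=-9.7099
(1,0): Delta=0.0000 Bond=0.0000
(1,1): Delta=0.6317 Bond=-17.5360
V0=5.2017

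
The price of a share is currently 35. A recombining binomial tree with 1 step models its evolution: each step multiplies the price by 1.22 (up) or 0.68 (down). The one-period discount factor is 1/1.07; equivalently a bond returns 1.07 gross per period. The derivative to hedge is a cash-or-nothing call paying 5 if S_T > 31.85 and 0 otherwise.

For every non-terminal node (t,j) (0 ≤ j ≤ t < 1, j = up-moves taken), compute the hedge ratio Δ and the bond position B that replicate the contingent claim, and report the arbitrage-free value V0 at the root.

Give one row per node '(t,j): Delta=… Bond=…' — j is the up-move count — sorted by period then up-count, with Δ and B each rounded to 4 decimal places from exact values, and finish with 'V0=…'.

Risk-neutral probability p* = (R−d)/(u−d) = (1.07−0.68)/(1.22−0.68) = 0.7222.
Terminal payoffs: V(1,0)=0.0000, V(1,1)=5.0000
  t=0,j=0: stock 35.0000 → up 42.7000 (V=5.0000), down 23.8000 (V=0.0000). Price 3.3749; hedge Δ=0.2646, bond B=-5.8844.
Check: Δ(0,0)·S0 + B(0,0) = 3.3749 = V0.

(0,0): Delta=0.2646 Bond=-5.8844
V0=3.3749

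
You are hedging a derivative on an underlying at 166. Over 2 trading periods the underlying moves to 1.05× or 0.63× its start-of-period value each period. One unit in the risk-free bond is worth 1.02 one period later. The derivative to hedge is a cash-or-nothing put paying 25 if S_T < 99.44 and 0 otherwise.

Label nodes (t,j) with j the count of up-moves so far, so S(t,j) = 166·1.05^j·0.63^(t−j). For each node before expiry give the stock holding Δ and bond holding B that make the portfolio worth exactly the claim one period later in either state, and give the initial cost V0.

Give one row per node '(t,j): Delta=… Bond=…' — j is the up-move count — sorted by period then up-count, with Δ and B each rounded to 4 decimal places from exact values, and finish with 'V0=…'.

Risk-neutral probability p* = (R−d)/(u−d) = (1.02−0.63)/(1.05−0.63) = 0.9286.
Terminal values V(2,·): V(2,0)=25.0000, V(2,1)=0.0000, V(2,2)=0.0000
  t=1,j=0: stock 104.5800 → up 109.8090 (V=0.0000), down 65.8854 (V=25.0000). Price 1.7507; hedge Δ=-0.5692, bond B=61.2745.
  t=1,j=1: stock 174.3000 → up 183.0150 (V=0.0000), down 109.8090 (V=0.0000). Price 0.0000; hedge Δ=0.0000, bond B=0.0000.
  t=0,j=0: stock 166.0000 → up 174.3000 (V=0.0000), down 104.5800 (V=1.7507). Price 0.1226; hedge Δ=-0.0251, bond B=4.2909.
The time-0 hedge costs 0.1226, which is the no-arbitrage price.

(0,0): Delta=-0.0251 Bond=4.2909
(1,0): Delta=-0.5692 Bond=61.2745
(1,1): Delta=0.0000 Bond=0.0000
V0=0.1226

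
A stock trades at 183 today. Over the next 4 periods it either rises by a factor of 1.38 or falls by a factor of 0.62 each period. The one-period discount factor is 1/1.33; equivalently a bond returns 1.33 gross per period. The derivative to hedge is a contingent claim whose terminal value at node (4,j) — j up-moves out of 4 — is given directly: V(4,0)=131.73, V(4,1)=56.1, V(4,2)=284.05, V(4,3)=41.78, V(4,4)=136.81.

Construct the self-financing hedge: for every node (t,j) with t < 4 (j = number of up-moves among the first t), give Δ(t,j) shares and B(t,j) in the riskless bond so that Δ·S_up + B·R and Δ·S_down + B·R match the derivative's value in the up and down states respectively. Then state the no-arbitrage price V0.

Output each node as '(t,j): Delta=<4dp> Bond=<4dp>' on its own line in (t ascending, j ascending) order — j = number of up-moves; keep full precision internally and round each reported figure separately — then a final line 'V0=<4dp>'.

No-arbitrage ⇒ martingale measure with p* = (R−d)/(u−d) = 0.9342.
Terminal payoffs: V(4,0)=131.7300, V(4,1)=56.1000, V(4,2)=284.0500, V(4,3)=41.7800, V(4,4)=136.8100
Node (3,0) S=43.6140: V=(p*·56.1000+(1−p*)·131.7300)/1.33=45.9215; Δ=(56.1000−131.7300)/(60.1874−27.0407)=-2.2817; B=V−Δ·S=145.4347
Node (3,1) S=97.0764: V=(p*·284.0500+(1−p*)·56.1000)/1.33=202.2957; Δ=(284.0500−56.1000)/(133.9654−60.1874)=3.0897; B=V−Δ·S=-97.6385
Node (3,2) S=216.0732: V=(p*·41.7800+(1−p*)·284.0500)/1.33=43.3976; Δ=(41.7800−284.0500)/(298.1810−133.9654)=-1.4753; B=V−Δ·S=362.1739
Node (3,3) S=480.9372: V=(p*·136.8100+(1−p*)·41.7800)/1.33=98.1639; Δ=(136.8100−41.7800)/(663.6933−298.1810)=0.2600; B=V−Δ·S=-26.8755
Node (2,0) S=70.3452: V=(p*·202.2957+(1−p*)·45.9215)/1.33=144.3669; Δ=(202.2957−45.9215)/(97.0764−43.6140)=2.9249; B=V−Δ·S=-61.3886
Node (2,1) S=156.5748: V=(p*·43.3976+(1−p*)·202.2957)/1.33=40.4898; Δ=(43.3976−202.2957)/(216.0732−97.0764)=-1.3353; B=V−Δ·S=249.5662
Node (2,2) S=348.5052: V=(p*·98.1639+(1−p*)·43.3976)/1.33=71.0984; Δ=(98.1639−43.3976)/(480.9372−216.0732)=0.2068; B=V−Δ·S=-0.9625
Node (1,0) S=113.4600: V=(p*·40.4898+(1−p*)·144.3669)/1.33=35.5818; Δ=(40.4898−144.3669)/(156.5748−70.3452)=-1.2047; B=V−Δ·S=172.2622
Node (1,1) S=252.5400: V=(p*·71.0984+(1−p*)·40.4898)/1.33=51.9434; Δ=(71.0984−40.4898)/(348.5052−156.5748)=0.1595; B=V−Δ·S=11.6689
Node (0,0) S=183.0000: V=(p*·51.9434+(1−p*)·35.5818)/1.33=38.2458; Δ=(51.9434−35.5818)/(252.5400−113.4600)=0.1176; B=V−Δ·S=16.7175
Each (Δ,B) replicates both successor values, so the strategy is self-financing and V0 is arbitrage-free.

(0,0): Delta=0.1176 Bond=16.7175
(1,0): Delta=-1.2047 Bond=172.2622
(1,1): Delta=0.1595 Bond=11.6689
(2,0): Delta=2.9249 Bond=-61.3886
(2,1): Delta=-1.3353 Bond=249.5662
(2,2): Delta=0.2068 Bond=-0.9625
(3,0): Delta=-2.2817 Bond=145.4347
(3,1): Delta=3.0897 Bond=-97.6385
(3,2): Delta=-1.4753 Bond=362.1739
(3,3): Delta=0.2600 Bond=-26.8755
V0=38.2458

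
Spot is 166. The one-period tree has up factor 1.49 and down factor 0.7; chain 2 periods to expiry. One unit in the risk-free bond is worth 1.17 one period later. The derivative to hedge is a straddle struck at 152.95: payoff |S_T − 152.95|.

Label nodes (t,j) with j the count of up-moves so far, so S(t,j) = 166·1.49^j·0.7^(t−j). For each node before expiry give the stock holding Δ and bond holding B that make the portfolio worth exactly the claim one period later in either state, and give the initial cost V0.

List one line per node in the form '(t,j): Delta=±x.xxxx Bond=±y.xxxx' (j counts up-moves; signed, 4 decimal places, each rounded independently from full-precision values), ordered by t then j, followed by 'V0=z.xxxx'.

Risk-neutral probability p* = (R−d)/(u−d) = (1.17−0.7)/(1.49−0.7) = 0.5949.
Terminal values V(2,·): V(2,0)=71.6100, V(2,1)=20.1880, V(2,2)=215.5866
(1,0): S=116.2000. Δ = (V_up−V_dn)/(S_up−S_dn) = (20.1880−71.6100)/(173.1380−81.3400) = -0.5602. V = [p*·20.1880 + (1−p*)·71.6100]/1.17 = 35.0574. B = V − Δ·S = 100.1485.
(1,1): S=247.3400. Δ = (V_up−V_dn)/(S_up−S_dn) = (215.5866−20.1880)/(368.5366−173.1380) = 1.0000. V = [p*·215.5866 + (1−p*)·20.1880]/1.17 = 116.6135. B = V − Δ·S = -130.7265.
(0,0): S=166.0000. Δ = (V_up−V_dn)/(S_up−S_dn) = (116.6135−35.0574)/(247.3400−116.2000) = 0.6219. V = [p*·116.6135 + (1−p*)·35.0574]/1.17 = 71.4343. B = V − Δ·S = -31.8013.
The time-0 hedge costs 71.4343, which is the no-arbitrage price.

(0,0): Delta=0.6219 Bond=-31.8013
(1,0): Delta=-0.5602 Bond=100.1485
(1,1): Delta=1.0000 Bond=-130.7265
V0=71.4343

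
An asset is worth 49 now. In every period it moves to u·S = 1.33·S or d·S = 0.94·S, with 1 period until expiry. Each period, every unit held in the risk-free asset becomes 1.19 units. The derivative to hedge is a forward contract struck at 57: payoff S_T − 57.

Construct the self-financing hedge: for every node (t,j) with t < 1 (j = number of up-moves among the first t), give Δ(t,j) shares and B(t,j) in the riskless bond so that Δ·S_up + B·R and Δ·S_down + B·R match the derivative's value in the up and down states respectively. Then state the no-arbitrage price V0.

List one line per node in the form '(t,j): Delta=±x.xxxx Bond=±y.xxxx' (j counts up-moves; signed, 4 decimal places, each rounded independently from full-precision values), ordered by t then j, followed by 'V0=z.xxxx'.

(0,0): Delta=1.0000 Bond=-47.8992
V0=1.1008

The replicating-portfolio and risk-neutral prices coincide; use p* = (1.19−0.94)/(1.33−0.94) = 0.6410 for the latter.
Terminal values V(1,·): V(1,0)=-10.9400, V(1,1)=8.1700
Node (0,0) S=49.0000: V=(p*·8.1700+(1−p*)·-10.9400)/1.19=1.1008; Δ=(8.1700−-10.9400)/(65.1700−46.0600)=1.0000; B=V−Δ·S=-47.8992
The time-0 hedge costs 1.1008, which is the no-arbitrage price.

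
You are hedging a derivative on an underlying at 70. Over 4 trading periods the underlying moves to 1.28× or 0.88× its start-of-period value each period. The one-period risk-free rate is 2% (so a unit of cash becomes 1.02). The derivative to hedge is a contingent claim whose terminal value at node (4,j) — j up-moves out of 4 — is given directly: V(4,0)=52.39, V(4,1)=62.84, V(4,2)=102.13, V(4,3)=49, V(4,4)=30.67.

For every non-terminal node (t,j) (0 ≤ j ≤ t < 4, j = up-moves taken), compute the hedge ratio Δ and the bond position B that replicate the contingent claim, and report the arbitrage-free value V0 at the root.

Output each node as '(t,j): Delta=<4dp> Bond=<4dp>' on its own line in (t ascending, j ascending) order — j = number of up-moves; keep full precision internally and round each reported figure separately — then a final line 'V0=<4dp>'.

Risk-neutral probability p* = (R−d)/(u−d) = (1.02−0.88)/(1.28−0.88) = 0.3500.
At expiry t=4: V(4,0)=52.3900, V(4,1)=62.8400, V(4,2)=102.1300, V(4,3)=49.0000, V(4,4)=30.6700
(3,0): S=47.7030. Δ = (V_up−V_dn)/(S_up−S_dn) = (62.8400−52.3900)/(61.0599−41.9787) = 0.5477. V = [p*·62.8400 + (1−p*)·52.3900]/1.02 = 54.9485. B = V − Δ·S = 28.8235.
(3,1): S=69.3862. Δ = (V_up−V_dn)/(S_up−S_dn) = (102.1300−62.8400)/(88.8144−61.0599) = 1.4156. V = [p*·102.1300 + (1−p*)·62.8400]/1.02 = 75.0897. B = V − Δ·S = -23.1353.
(3,2): S=100.9254. Δ = (V_up−V_dn)/(S_up−S_dn) = (49.0000−102.1300)/(129.1846−88.8144) = -1.3161. V = [p*·49.0000 + (1−p*)·102.1300]/1.02 = 81.8966. B = V − Δ·S = 214.7216.
(3,3): S=146.8006. Δ = (V_up−V_dn)/(S_up−S_dn) = (30.6700−49.0000)/(187.9048−129.1846) = -0.3122. V = [p*·30.6700 + (1−p*)·49.0000]/1.02 = 41.7495. B = V − Δ·S = 87.5745.
(2,0): S=54.2080. Δ = (V_up−V_dn)/(S_up−S_dn) = (75.0897−54.9485)/(69.3862−47.7030) = 0.9289. V = [p*·75.0897 + (1−p*)·54.9485]/1.02 = 60.7823. B = V − Δ·S = 10.4294.
(2,1): S=78.8480. Δ = (V_up−V_dn)/(S_up−S_dn) = (81.8966−75.0897)/(100.9254−69.3862) = 0.2158. V = [p*·81.8966 + (1−p*)·75.0897]/1.02 = 75.9530. B = V − Δ·S = 58.9359.
(2,2): S=114.6880. Δ = (V_up−V_dn)/(S_up−S_dn) = (41.7495−81.8966)/(146.8006−100.9254) = -0.8751. V = [p*·41.7495 + (1−p*)·81.8966]/1.02 = 66.5148. B = V − Δ·S = 166.8824.
(1,0): S=61.6000. Δ = (V_up−V_dn)/(S_up−S_dn) = (75.9530−60.7823)/(78.8480−54.2080) = 0.6157. V = [p*·75.9530 + (1−p*)·60.7823]/1.02 = 64.7961. B = V − Δ·S = 26.8693.
(1,1): S=89.6000. Δ = (V_up−V_dn)/(S_up−S_dn) = (66.5148−75.9530)/(114.6880−78.8480) = -0.2633. V = [p*·66.5148 + (1−p*)·75.9530]/1.02 = 71.2252. B = V − Δ·S = 94.8208.
(0,0): S=70.0000. Δ = (V_up−V_dn)/(S_up−S_dn) = (71.2252−64.7961)/(89.6000−61.6000) = 0.2296. V = [p*·71.2252 + (1−p*)·64.7961]/1.02 = 65.7317. B = V − Δ·S = 49.6591.
The time-0 hedge costs 65.7317, which is the no-arbitrage price.

(0,0): Delta=0.2296 Bond=49.6591
(1,0): Delta=0.6157 Bond=26.8693
(1,1): Delta=-0.2633 Bond=94.8208
(2,0): Delta=0.9289 Bond=10.4294
(2,1): Delta=0.2158 Bond=58.9359
(2,2): Delta=-0.8751 Bond=166.8824
(3,0): Delta=0.5477 Bond=28.8235
(3,1): Delta=1.4156 Bond=-23.1353
(3,2): Delta=-1.3161 Bond=214.7216
(3,3): Delta=-0.3122 Bond=87.5745
V0=65.7317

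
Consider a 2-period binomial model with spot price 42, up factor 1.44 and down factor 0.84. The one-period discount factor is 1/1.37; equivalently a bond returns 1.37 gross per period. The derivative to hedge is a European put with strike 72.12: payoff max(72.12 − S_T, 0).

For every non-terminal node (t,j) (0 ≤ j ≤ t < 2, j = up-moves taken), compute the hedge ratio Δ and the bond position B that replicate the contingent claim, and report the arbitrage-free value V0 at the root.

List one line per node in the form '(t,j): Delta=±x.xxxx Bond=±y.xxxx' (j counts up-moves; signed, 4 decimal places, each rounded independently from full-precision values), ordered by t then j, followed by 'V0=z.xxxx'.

Since d<R<u, set p* = (R−d)/(u−d) = 0.8833; price each node as the discounted p*-expectation of its children.
Terminal values V(2,·): V(2,0)=42.4848, V(2,1)=21.3168, V(2,2)=0.0000
Node (1,0) S=35.2800: V=(p*·21.3168+(1−p*)·42.4848)/1.37=17.3623; Δ=(21.3168−42.4848)/(50.8032−29.6352)=-1.0000; B=V−Δ·S=52.6423
Node (1,1) S=60.4800: V=(p*·0.0000+(1−p*)·21.3168)/1.37=1.8153; Δ=(0.0000−21.3168)/(87.0912−50.8032)=-0.5874; B=V−Δ·S=37.3433
Node (0,0) S=42.0000: V=(p*·1.8153+(1−p*)·17.3623)/1.37=2.6490; Δ=(1.8153−17.3623)/(60.4800−35.2800)=-0.6169; B=V−Δ·S=28.5607
Check: Δ(0,0)·S0 + B(0,0) = 2.6490 = V0.

(0,0): Delta=-0.6169 Bond=28.5607
(1,0): Delta=-1.0000 Bond=52.6423
(1,1): Delta=-0.5874 Bond=37.3433
V0=2.6490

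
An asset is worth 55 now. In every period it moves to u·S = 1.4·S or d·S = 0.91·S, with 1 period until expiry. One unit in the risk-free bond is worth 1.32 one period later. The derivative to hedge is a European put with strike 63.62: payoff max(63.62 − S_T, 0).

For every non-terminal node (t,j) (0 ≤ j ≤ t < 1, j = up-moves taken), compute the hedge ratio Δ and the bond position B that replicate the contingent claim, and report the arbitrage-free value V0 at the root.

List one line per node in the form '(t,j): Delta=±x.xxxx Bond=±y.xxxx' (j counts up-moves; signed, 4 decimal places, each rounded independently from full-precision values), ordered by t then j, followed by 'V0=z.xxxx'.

Risk-neutral probability p* = (R−d)/(u−d) = (1.32−0.91)/(1.4−0.91) = 0.8367.
Terminal values V(1,·): V(1,0)=13.5700, V(1,1)=0.0000
Node (0,0) S=55.0000: V=(p*·0.0000+(1−p*)·13.5700)/1.32=1.6784; Δ=(0.0000−13.5700)/(77.0000−50.0500)=-0.5035; B=V−Δ·S=29.3723
Each (Δ,B) replicates both successor values, so the strategy is self-financing and V0 is arbitrage-free.

(0,0): Delta=-0.5035 Bond=29.3723
V0=1.6784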